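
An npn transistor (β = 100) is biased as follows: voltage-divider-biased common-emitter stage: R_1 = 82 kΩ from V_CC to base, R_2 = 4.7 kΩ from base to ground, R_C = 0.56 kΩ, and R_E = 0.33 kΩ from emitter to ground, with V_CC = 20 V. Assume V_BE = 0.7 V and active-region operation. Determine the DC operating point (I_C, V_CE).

I_C ≈ 1 mA, V_CE ≈ 19 V

Thevenize the base divider: V_Th = V_CC·R_2/(R_1+R_2) = 20×4.7/86.7 = 1.08 V, R_Th = R_1‖R_2 = 4.45 kΩ.
Base-emitter loop: V_Th = I_B·R_Th + V_BE + (β+1)I_B·R_E, so I_B = (1.08 − 0.7) / (4.45 + 101×0.33) = 0.0102 mA.
I_C = β·I_B = 100×0.0102 = 1.02 mA, and I_E = (β+1)I_B = 1.03 mA.
V_CE = V_CC − I_C·R_C − I_E·R_E = 20 − 1.02×0.56 − 1.03×0.33 = 19.1 V.
V_CE = 19.1 V > 0.2 V confirms active-region operation.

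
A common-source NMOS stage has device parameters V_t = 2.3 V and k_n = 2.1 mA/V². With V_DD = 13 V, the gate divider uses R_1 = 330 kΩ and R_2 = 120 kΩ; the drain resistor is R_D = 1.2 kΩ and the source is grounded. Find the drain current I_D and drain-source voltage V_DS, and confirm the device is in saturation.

I_D ≈ 1.4 mA, V_DS ≈ 11 V

V_G = V_DD·R_2/(R_1+R_2) = 13×120/450 = 3.47 V. With the source grounded, V_GS = V_G = 3.47 V.
Assume saturation: I_D = (k_n/2)(V_GS − V_t)² = (2.1/2)×(3.47 − 2.3)² = 1.05×1.17² = 1.43 mA.
V_DS = V_DD − I_D·R_D = 13 − 1.43×1.2 = 11.3 V.
Saturation requires V_DS ≥ V_GS − V_t = 1.17 V; 11.3 ≥ 1.17 ✓.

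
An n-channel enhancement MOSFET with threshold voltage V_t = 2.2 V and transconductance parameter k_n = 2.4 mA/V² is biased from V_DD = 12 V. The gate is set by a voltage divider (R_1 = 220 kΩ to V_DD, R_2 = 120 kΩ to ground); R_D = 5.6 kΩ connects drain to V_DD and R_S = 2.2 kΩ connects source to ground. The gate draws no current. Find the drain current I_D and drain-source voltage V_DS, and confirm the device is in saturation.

V_G = V_DD·R_2/(R_1+R_2) = 12×120/340 = 4.24 V.
Assume saturation: I_D = (k_n/2)(V_GS − V_t)² with V_GS = V_G − I_D·R_S = 4.24 − 2.2·I_D.
Substituting gives 5.81·I_D² − 11.7·I_D + 4.97 = 0, with roots I_D = 0.603 or 1.42 mA.
The root I_D = 1.42 mA gives V_GS = 1.11 V ≤ V_t, so take I_D = 0.603 mA.
Then V_GS = 2.91 V and V_DS = V_DD − I_D(R_D+R_S) = 12 − 0.603×7.8 = 7.3 V.
Saturation requires V_DS ≥ V_GS − V_t = 0.709 V; 7.3 ≥ 0.709 ✓.

I_D ≈ 0.6 mA, V_DS ≈ 7.3 V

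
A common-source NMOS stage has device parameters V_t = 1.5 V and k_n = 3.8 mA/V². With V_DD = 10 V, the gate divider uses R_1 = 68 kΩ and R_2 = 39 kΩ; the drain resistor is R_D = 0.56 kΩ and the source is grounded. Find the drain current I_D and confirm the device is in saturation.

I_D ≈ 8.7 mA

V_G = V_DD·R_2/(R_1+R_2) = 10×39/107 = 3.64 V. With the source grounded, V_GS = V_G = 3.64 V.
Assume saturation: I_D = (k_n/2)(V_GS − V_t)² = (3.8/2)×(3.64 − 1.5)² = 1.9×2.14² = 8.74 mA.
V_DS = V_DD − I_D·R_D = 10 − 8.74×0.56 = 5.11 V.
Saturation requires V_DS ≥ V_GS − V_t = 2.14 V; 5.11 ≥ 2.14 ✓.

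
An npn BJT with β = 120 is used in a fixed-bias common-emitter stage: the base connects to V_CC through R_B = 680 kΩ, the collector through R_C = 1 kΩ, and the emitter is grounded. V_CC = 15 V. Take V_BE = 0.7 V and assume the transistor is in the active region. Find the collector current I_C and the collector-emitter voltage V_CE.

Base loop: V_CC = I_B·R_B + V_BE, so I_B = (15 − 0.7)/680 kΩ = 0.021 mA.
In the active region I_C = β·I_B = 120 × 0.021 = 2.52 mA.
Collector loop: V_CE = V_CC − I_C·R_C = 15 − 2.52×1 = 12.5 V.
Since V_CE = 12.5 V > V_CE(sat) ≈ 0.2 V, the transistor is in the active region as assumed.

I_C ≈ 2.5 mA, V_CE ≈ 12 V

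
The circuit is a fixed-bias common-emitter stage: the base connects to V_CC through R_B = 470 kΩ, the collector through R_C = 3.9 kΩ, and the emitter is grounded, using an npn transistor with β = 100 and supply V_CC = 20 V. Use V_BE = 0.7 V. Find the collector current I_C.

I_C ≈ 4.1 mA

Base loop: V_CC = I_B·R_B + V_BE, so I_B = (20 − 0.7)/470 kΩ = 0.0411 mA.
In the active region I_C = β·I_B = 100 × 0.0411 = 4.11 mA.
Collector loop: V_CE = V_CC − I_C·R_C = 20 − 4.11×3.9 = 3.99 V.
Since V_CE = 3.99 V > V_CE(sat) ≈ 0.2 V, the transistor is in the active region as assumed.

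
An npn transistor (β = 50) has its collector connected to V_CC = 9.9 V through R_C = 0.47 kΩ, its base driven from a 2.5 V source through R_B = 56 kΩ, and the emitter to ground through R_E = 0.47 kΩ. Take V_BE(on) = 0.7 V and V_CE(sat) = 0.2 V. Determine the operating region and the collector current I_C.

Assume active. Base-emitter loop: I_B = (V_BB − V_BE)/(R_B + (β+1)R_E) = (2.5 − 0.7)/(56 + 51×0.47) = 0.0225 mA.
I_C = β·I_B = 50×0.0225 = 1.13 mA.
V_CE = V_CC − I_C·R_C − I_E·R_E = 9.9 − 1.13×0.47 − 1.15×0.47 = 8.83 V > V_CE(sat), so the active-region assumption holds.

active; I_C ≈ 1.1 mA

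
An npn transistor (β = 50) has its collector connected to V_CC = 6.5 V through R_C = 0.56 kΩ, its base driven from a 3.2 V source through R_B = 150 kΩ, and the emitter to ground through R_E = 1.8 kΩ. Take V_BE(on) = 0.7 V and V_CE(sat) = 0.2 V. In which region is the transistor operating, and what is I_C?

Assume active. Base-emitter loop: I_B = (V_BB − V_BE)/(R_B + (β+1)R_E) = (3.2 − 0.7)/(150 + 51×1.8) = 0.0103 mA.
I_C = β·I_B = 50×0.0103 = 0.517 mA.
V_CE = V_CC − I_C·R_C − I_E·R_E = 6.5 − 0.517×0.56 − 0.527×1.8 = 5.26 V > V_CE(sat), so the active-region assumption holds.

active; I_C ≈ 0.52 mA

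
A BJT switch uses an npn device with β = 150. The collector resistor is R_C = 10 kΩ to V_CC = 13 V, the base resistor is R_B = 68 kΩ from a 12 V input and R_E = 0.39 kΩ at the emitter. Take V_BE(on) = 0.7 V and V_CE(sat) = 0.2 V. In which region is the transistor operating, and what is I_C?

Assume active: I_B = (12 − 0.7)/(68 + 151×0.39) = 0.0891 mA, I_C = β·I_B = 13.4 mA.
Then V_CE = 13 − 13.4×10 − 13.4×0.39 = -126 V < 0.2 V — the active assumption fails.
Re-solve with V_CE = 0.2 V. KCL at the emitter: V_E/R_E = (V_BB−0.7−V_E)/R_B + (V_CC−0.2−V_E)/R_C, giving V_E = 0.54 V.
I_C = (V_CC − 0.2 − V_E)/R_C = (12.8 − 0.54)/10 = 1.23 mA.
Check: I_B = (11.3 − 0.54)/68 = 0.158 mA, and β·I_B = 23.7 mA > I_C, confirming saturation.

saturation; I_C ≈ 1.2 mA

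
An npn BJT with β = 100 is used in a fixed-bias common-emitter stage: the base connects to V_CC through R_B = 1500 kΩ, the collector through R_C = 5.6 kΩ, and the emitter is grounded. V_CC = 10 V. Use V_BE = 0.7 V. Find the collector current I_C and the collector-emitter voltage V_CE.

I_C ≈ 0.62 mA, V_CE ≈ 6.5 V

Base loop: V_CC = I_B·R_B + V_BE, so I_B = (10 − 0.7)/1500 kΩ = 0.0062 mA.
In the active region I_C = β·I_B = 100 × 0.0062 = 0.62 mA.
Collector loop: V_CE = V_CC − I_C·R_C = 10 − 0.62×5.6 = 6.53 V.
Since V_CE = 6.53 V > V_CE(sat) ≈ 0.2 V, the transistor is in the active region as assumed.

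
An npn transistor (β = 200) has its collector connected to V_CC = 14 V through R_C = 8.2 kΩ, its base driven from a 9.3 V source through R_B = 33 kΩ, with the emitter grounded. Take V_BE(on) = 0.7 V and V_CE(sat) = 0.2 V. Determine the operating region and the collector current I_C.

saturation; I_C ≈ 1.7 mA

Assume active: I_B = (9.3 − 0.7)/33 = 0.261 mA, giving I_C = β·I_B = 52.1 mA.
But then V_CE = 14 − 52.1×8.2 = -413 V < V_CE(sat) = 0.2 V — impossible in the active region.
So the transistor is saturated. With V_CE = 0.2 V, I_C = (V_CC − 0.2)/R_C = 13.8/8.2 = 1.68 mA.
Check: β·I_B = 52.1 mA > I_C = 1.68 mA, confirming saturation.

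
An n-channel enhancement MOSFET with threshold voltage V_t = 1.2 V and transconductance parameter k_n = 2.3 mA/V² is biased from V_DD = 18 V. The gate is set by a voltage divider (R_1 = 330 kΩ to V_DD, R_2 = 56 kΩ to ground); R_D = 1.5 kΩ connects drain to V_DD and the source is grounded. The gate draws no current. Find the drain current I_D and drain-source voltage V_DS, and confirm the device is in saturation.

V_G = V_DD·R_2/(R_1+R_2) = 18×56/386 = 2.61 V. With the source grounded, V_GS = V_G = 2.61 V.
Assume saturation: I_D = (k_n/2)(V_GS − V_t)² = (2.3/2)×(2.61 − 1.2)² = 1.15×1.41² = 2.29 mA.
V_DS = V_DD − I_D·R_D = 18 − 2.29×1.5 = 14.6 V.
Saturation requires V_DS ≥ V_GS − V_t = 1.41 V; 14.6 ≥ 1.41 ✓.

I_D ≈ 2.3 mA, V_DS ≈ 15 V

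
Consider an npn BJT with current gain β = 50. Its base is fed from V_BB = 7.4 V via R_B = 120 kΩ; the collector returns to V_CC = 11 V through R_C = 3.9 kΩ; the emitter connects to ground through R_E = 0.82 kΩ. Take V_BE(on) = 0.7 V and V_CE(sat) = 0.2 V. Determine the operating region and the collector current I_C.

active; I_C ≈ 2.1 mA

Assume active. Base-emitter loop: I_B = (V_BB − V_BE)/(R_B + (β+1)R_E) = (7.4 − 0.7)/(120 + 51×0.82) = 0.0414 mA.
I_C = β·I_B = 50×0.0414 = 2.07 mA.
V_CE = V_CC − I_C·R_C − I_E·R_E = 11 − 2.07×3.9 − 2.11×0.82 = 1.19 V > V_CE(sat), so the active-region assumption holds.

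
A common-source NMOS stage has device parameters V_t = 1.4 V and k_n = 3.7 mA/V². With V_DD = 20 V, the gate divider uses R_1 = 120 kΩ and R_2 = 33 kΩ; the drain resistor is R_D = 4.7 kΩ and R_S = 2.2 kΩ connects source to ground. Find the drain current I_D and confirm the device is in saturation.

V_G = V_DD·R_2/(R_1+R_2) = 20×33/153 = 4.31 V.
Assume saturation: I_D = (k_n/2)(V_GS − V_t)² with V_GS = V_G − I_D·R_S = 4.31 − 2.2·I_D.
Substituting gives 8.95·I_D² − 24.7·I_D + 15.7 = 0, with roots I_D = 0.992 or 1.77 mA.
The root I_D = 1.77 mA gives V_GS = 0.422 V ≤ V_t, so take I_D = 0.992 mA.
Then V_GS = 2.13 V and V_DS = V_DD − I_D(R_D+R_S) = 20 − 0.992×6.9 = 13.2 V.
Saturation requires V_DS ≥ V_GS − V_t = 0.732 V; 13.2 ≥ 0.732 ✓.

I_D ≈ 0.99 mA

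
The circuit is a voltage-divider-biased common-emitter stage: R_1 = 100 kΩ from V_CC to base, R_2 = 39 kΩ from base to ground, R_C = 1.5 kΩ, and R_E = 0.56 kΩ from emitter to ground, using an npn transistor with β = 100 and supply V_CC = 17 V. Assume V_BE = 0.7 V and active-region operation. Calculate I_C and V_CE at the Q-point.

I_C ≈ 4.8 mA, V_CE ≈ 7.1 V

Thevenize the base divider: V_Th = V_CC·R_2/(R_1+R_2) = 17×39/139 = 4.77 V, R_Th = R_1‖R_2 = 28.1 kΩ.
Base-emitter loop: V_Th = I_B·R_Th + V_BE + (β+1)I_B·R_E, so I_B = (4.77 − 0.7) / (28.1 + 101×0.56) = 0.0481 mA.
I_C = β·I_B = 100×0.0481 = 4.81 mA, and I_E = (β+1)I_B = 4.86 mA.
V_CE = V_CC − I_C·R_C − I_E·R_E = 17 − 4.81×1.5 − 4.86×0.56 = 7.07 V.
V_CE = 7.07 V > 0.2 V confirms active-region operation.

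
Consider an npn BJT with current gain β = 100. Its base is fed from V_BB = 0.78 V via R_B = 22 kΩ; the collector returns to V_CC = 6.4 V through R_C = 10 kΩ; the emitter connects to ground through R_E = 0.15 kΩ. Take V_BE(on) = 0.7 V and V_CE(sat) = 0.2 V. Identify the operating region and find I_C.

Assume active. Base-emitter loop: I_B = (V_BB − V_BE)/(R_B + (β+1)R_E) = (0.78 − 0.7)/(22 + 101×0.15) = 0.00215 mA.
I_C = β·I_B = 100×0.00215 = 0.215 mA.
V_CE = V_CC − I_C·R_C − I_E·R_E = 6.4 − 0.215×10 − 0.217×0.15 = 4.21 V > V_CE(sat), so the active-region assumption holds.

active; I_C ≈ 0.22 mA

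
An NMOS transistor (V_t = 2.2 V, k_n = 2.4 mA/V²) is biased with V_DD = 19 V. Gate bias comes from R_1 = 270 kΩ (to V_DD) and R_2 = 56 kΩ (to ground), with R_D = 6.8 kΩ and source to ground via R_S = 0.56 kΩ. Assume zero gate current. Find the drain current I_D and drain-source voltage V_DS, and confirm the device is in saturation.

V_G = V_DD·R_2/(R_1+R_2) = 19×56/326 = 3.26 V.
Assume saturation: I_D = (k_n/2)(V_GS − V_t)² with V_GS = V_G − I_D·R_S = 3.26 − 0.56·I_D.
Substituting gives 0.376·I_D² − 2.43·I_D + 1.36 = 0, with roots I_D = 0.618 or 5.84 mA.
The root I_D = 5.84 mA gives V_GS = -0.00578 V ≤ V_t, so take I_D = 0.618 mA.
Then V_GS = 2.92 V and V_DS = V_DD − I_D(R_D+R_S) = 19 − 0.618×7.36 = 14.5 V.
Saturation requires V_DS ≥ V_GS − V_t = 0.718 V; 14.5 ≥ 0.718 ✓.

I_D ≈ 0.62 mA, V_DS ≈ 14 V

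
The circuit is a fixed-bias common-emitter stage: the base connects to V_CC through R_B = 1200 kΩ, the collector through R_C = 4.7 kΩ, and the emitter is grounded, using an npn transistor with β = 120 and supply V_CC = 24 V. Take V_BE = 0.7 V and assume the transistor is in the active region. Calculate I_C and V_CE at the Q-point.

Base loop: V_CC = I_B·R_B + V_BE, so I_B = (24 − 0.7)/1200 kΩ = 0.0194 mA.
In the active region I_C = β·I_B = 120 × 0.0194 = 2.33 mA.
Collector loop: V_CE = V_CC − I_C·R_C = 24 − 2.33×4.7 = 13 V.
Since V_CE = 13 V > V_CE(sat) ≈ 0.2 V, the transistor is in the active region as assumed.

I_C ≈ 2.3 mA, V_CE ≈ 13 V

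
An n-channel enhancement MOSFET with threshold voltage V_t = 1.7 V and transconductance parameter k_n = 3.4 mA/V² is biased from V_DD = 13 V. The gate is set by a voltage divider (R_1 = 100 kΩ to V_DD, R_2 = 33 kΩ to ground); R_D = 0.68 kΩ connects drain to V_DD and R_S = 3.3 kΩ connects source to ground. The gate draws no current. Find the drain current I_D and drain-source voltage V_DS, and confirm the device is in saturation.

V_G = V_DD·R_2/(R_1+R_2) = 13×33/133 = 3.23 V.
Assume saturation: I_D = (k_n/2)(V_GS − V_t)² with V_GS = V_G − I_D·R_S = 3.23 − 3.3·I_D.
Substituting gives 18.5·I_D² − 18.1·I_D + 3.96 = 0, with roots I_D = 0.329 or 0.65 mA.
The root I_D = 0.65 mA gives V_GS = 1.08 V ≤ V_t, so take I_D = 0.329 mA.
Then V_GS = 2.14 V and V_DS = V_DD − I_D(R_D+R_S) = 13 − 0.329×3.98 = 11.7 V.
Saturation requires V_DS ≥ V_GS − V_t = 0.44 V; 11.7 ≥ 0.44 ✓.

I_D ≈ 0.33 mA, V_DS ≈ 12 V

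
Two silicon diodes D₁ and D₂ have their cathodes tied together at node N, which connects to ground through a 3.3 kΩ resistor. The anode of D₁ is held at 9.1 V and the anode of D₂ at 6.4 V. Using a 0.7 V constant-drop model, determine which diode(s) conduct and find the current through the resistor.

Assume both conduct. Then node N would need to be at both 9.1−0.7 = 8.4 V and 6.4−0.7 = 5.7 V, which is impossible.
Assume only D₁ conducts: V_N = 9.1 − 0.7 = 8.4 V, so I_R = 8.4/3.3 = 2.55 mA.
Check D₂: its anode-to-cathode voltage is 6.4 − 8.4 = -2 V < 0.7 V, so it is off. The assumption is consistent.

Only D₁ conducts; I_R ≈ 2.5 mA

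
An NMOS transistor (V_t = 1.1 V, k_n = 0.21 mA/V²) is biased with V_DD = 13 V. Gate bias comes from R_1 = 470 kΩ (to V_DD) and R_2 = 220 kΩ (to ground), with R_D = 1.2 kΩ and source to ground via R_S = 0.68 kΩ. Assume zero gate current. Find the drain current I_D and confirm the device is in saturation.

V_G = V_DD·R_2/(R_1+R_2) = 13×220/690 = 4.14 V.
Assume saturation: I_D = (k_n/2)(V_GS − V_t)² with V_GS = V_G − I_D·R_S = 4.14 − 0.68·I_D.
Substituting gives 0.0486·I_D² − 1.43·I_D + 0.974 = 0, with roots I_D = 0.695 or 28.9 mA.
The root I_D = 28.9 mA gives V_GS = -15.5 V ≤ V_t, so take I_D = 0.695 mA.
Then V_GS = 3.67 V and V_DS = V_DD − I_D(R_D+R_S) = 13 − 0.695×1.88 = 11.7 V.
Saturation requires V_DS ≥ V_GS − V_t = 2.57 V; 11.7 ≥ 2.57 ✓.

I_D ≈ 0.69 mA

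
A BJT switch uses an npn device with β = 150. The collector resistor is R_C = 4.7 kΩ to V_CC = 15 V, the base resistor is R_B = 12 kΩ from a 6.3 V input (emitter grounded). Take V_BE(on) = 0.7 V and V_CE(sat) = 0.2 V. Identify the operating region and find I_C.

Assume active: I_B = (6.3 − 0.7)/12 = 0.467 mA, giving I_C = β·I_B = 70 mA.
But then V_CE = 15 − 70×4.7 = -314 V < V_CE(sat) = 0.2 V — impossible in the active region.
So the transistor is saturated. With V_CE = 0.2 V, I_C = (V_CC − 0.2)/R_C = 14.8/4.7 = 3.15 mA.
Check: β·I_B = 70 mA > I_C = 3.15 mA, confirming saturation.

saturation; I_C ≈ 3.1 mA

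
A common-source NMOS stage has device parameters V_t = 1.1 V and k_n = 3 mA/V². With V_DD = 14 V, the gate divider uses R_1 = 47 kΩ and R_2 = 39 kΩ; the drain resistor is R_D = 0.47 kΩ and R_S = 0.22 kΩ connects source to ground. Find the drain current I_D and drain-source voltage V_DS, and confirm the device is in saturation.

V_G = V_DD·R_2/(R_1+R_2) = 14×39/86 = 6.35 V.
Assume saturation: I_D = (k_n/2)(V_GS − V_t)² with V_GS = V_G − I_D·R_S = 6.35 − 0.22·I_D.
Substituting gives 0.0726·I_D² − 4.46·I_D + 41.3 = 0, with roots I_D = 11.4 or 50.1 mA.
The root I_D = 50.1 mA gives V_GS = -4.68 V ≤ V_t, so take I_D = 11.4 mA.
Then V_GS = 3.85 V and V_DS = V_DD − I_D(R_D+R_S) = 14 − 11.4×0.69 = 6.17 V.
Saturation requires V_DS ≥ V_GS − V_t = 2.75 V; 6.17 ≥ 2.75 ✓.

I_D ≈ 11 mA, V_DS ≈ 6.2 V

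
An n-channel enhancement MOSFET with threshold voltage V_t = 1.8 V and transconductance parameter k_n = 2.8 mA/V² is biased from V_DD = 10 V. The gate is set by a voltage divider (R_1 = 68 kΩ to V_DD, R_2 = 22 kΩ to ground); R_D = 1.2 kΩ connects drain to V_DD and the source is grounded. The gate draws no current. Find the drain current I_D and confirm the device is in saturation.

I_D ≈ 0.58 mA

V_G = V_DD·R_2/(R_1+R_2) = 10×22/90 = 2.44 V. With the source grounded, V_GS = V_G = 2.44 V.
Assume saturation: I_D = (k_n/2)(V_GS − V_t)² = (2.8/2)×(2.44 − 1.8)² = 1.4×0.644² = 0.581 mA.
V_DS = V_DD − I_D·R_D = 10 − 0.581×1.2 = 9.3 V.
Saturation requires V_DS ≥ V_GS − V_t = 0.644 V; 9.3 ≥ 0.644 ✓.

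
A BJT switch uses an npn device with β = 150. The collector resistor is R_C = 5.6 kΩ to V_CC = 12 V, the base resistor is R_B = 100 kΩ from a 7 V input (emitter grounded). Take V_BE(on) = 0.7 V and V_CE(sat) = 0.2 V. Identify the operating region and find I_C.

saturation; I_C ≈ 2.1 mA

Assume active: I_B = (7 − 0.7)/100 = 0.063 mA, giving I_C = β·I_B = 9.45 mA.
But then V_CE = 12 − 9.45×5.6 = -40.9 V < V_CE(sat) = 0.2 V — impossible in the active region.
So the transistor is saturated. With V_CE = 0.2 V, I_C = (V_CC − 0.2)/R_C = 11.8/5.6 = 2.11 mA.
Check: β·I_B = 9.45 mA > I_C = 2.11 mA, confirming saturation.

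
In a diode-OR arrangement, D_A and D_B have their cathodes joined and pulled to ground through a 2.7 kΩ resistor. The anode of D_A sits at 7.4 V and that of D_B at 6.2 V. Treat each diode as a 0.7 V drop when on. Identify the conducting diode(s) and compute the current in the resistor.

Assume both conduct. Then node N would need to be at both 7.4−0.7 = 6.7 V and 6.2−0.7 = 5.5 V, which is impossible.
Assume only D_A conducts: V_N = 7.4 − 0.7 = 6.7 V, so I_R = 6.7/2.7 = 2.48 mA.
Check D_B: its anode-to-cathode voltage is 6.2 − 6.7 = -0.5 V < 0.7 V, so it is off. The assumption is consistent.

Only D_A conducts; I_R ≈ 2.5 mA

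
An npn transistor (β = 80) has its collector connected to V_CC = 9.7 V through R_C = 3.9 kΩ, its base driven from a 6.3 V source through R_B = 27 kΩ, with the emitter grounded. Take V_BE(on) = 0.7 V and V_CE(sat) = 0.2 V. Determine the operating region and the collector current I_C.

Assume active: I_B = (6.3 − 0.7)/27 = 0.207 mA, giving I_C = β·I_B = 16.6 mA.
But then V_CE = 9.7 − 16.6×3.9 = -55 V < V_CE(sat) = 0.2 V — impossible in the active region.
So the transistor is saturated. With V_CE = 0.2 V, I_C = (V_CC − 0.2)/R_C = 9.5/3.9 = 2.44 mA.
Check: β·I_B = 16.6 mA > I_C = 2.44 mA, confirming saturation.

saturation; I_C ≈ 2.4 mA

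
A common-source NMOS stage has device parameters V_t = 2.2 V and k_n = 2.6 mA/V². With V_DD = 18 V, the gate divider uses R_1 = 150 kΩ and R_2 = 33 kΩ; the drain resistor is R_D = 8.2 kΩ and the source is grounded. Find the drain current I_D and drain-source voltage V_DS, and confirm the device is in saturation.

V_G = V_DD·R_2/(R_1+R_2) = 18×33/183 = 3.25 V. With the source grounded, V_GS = V_G = 3.25 V.
Assume saturation: I_D = (k_n/2)(V_GS − V_t)² = (2.6/2)×(3.25 − 2.2)² = 1.3×1.05² = 1.42 mA.
V_DS = V_DD − I_D·R_D = 18 − 1.42×8.2 = 6.34 V.
Saturation requires V_DS ≥ V_GS − V_t = 1.05 V; 6.34 ≥ 1.05 ✓.

I_D ≈ 1.4 mA, V_DS ≈ 6.3 V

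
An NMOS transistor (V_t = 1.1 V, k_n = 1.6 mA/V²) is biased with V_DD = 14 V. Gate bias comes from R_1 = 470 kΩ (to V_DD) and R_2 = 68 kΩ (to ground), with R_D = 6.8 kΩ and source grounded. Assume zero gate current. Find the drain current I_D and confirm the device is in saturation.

V_G = V_DD·R_2/(R_1+R_2) = 14×68/538 = 1.77 V. With the source grounded, V_GS = V_G = 1.77 V.
Assume saturation: I_D = (k_n/2)(V_GS − V_t)² = (1.6/2)×(1.77 − 1.1)² = 0.8×0.67² = 0.359 mA.
V_DS = V_DD − I_D·R_D = 14 − 0.359×6.8 = 11.6 V.
Saturation requires V_DS ≥ V_GS − V_t = 0.67 V; 11.6 ≥ 0.67 ✓.

I_D ≈ 0.36 mA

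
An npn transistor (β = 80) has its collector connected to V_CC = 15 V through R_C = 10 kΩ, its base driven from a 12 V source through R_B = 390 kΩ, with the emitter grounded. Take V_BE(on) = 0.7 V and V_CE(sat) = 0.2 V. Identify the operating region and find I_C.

Assume active: I_B = (12 − 0.7)/390 = 0.029 mA, giving I_C = β·I_B = 2.32 mA.
But then V_CE = 15 − 2.32×10 = -8.18 V < V_CE(sat) = 0.2 V — impossible in the active region.
So the transistor is saturated. With V_CE = 0.2 V, I_C = (V_CC − 0.2)/R_C = 14.8/10 = 1.48 mA.
Check: β·I_B = 2.32 mA > I_C = 1.48 mA, confirming saturation.

saturation; I_C ≈ 1.5 mA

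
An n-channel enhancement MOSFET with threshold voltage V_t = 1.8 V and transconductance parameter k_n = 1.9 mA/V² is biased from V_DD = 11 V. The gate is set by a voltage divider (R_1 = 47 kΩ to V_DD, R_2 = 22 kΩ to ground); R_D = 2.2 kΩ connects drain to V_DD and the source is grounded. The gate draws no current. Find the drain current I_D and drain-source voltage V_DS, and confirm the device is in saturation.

V_G = V_DD·R_2/(R_1+R_2) = 11×22/69 = 3.51 V. With the source grounded, V_GS = V_G = 3.51 V.
Assume saturation: I_D = (k_n/2)(V_GS − V_t)² = (1.9/2)×(3.51 − 1.8)² = 0.95×1.71² = 2.77 mA.
V_DS = V_DD − I_D·R_D = 11 − 2.77×2.2 = 4.91 V.
Saturation requires V_DS ≥ V_GS − V_t = 1.71 V; 4.91 ≥ 1.71 ✓.

I_D ≈ 2.8 mA, V_DS ≈ 4.9 V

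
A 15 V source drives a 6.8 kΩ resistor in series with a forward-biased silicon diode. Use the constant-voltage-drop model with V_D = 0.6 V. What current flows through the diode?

KVL around the loop: 15 = V_D + I·R = 0.6 + I × 6.8 kΩ.
So I = (15 − 0.6) / 6.8 kΩ = 14.4 / 6.8 = 2.12 mA.

I ≈ 2.1 mA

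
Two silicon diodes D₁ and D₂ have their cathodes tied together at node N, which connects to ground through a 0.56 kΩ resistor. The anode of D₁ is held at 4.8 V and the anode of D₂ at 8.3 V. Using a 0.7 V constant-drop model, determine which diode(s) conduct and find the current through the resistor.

Only D₂ conducts; I_R ≈ 14 mA

Assume both conduct. Then node N would need to be at both 4.8−0.7 = 4.1 V and 8.3−0.7 = 7.6 V, which is impossible.
Assume only D₂ conducts: V_N = 8.3 − 0.7 = 7.6 V, so I_R = 7.6/0.56 = 13.6 mA.
Check D₁: its anode-to-cathode voltage is 4.8 − 7.6 = -2.8 V < 0.7 V, so it is off. The assumption is consistent.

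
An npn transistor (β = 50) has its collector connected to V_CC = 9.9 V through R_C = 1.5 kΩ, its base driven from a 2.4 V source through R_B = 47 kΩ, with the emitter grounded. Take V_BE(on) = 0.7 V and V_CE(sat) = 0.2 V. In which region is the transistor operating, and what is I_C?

Assume active. Base-emitter loop: I_B = (V_BB − V_BE)/R_B = (2.4 − 0.7)/47 = 0.0362 mA.
I_C = β·I_B = 50×0.0362 = 1.81 mA.
V_CE = V_CC − I_C·R_C = 9.9 − 1.81×1.5 = 7.19 V > V_CE(sat), so the active-region assumption holds.

active; I_C ≈ 1.8 mA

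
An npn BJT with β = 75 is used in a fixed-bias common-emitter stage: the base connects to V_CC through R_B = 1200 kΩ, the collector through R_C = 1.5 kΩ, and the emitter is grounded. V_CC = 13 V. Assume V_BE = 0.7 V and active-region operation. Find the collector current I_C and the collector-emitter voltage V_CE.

Base loop: V_CC = I_B·R_B + V_BE, so I_B = (13 − 0.7)/1200 kΩ = 0.0103 mA.
In the active region I_C = β·I_B = 75 × 0.0103 = 0.769 mA.
Collector loop: V_CE = V_CC − I_C·R_C = 13 − 0.769×1.5 = 11.8 V.
Since V_CE = 11.8 V > V_CE(sat) ≈ 0.2 V, the transistor is in the active region as assumed.

I_C ≈ 0.77 mA, V_CE ≈ 12 V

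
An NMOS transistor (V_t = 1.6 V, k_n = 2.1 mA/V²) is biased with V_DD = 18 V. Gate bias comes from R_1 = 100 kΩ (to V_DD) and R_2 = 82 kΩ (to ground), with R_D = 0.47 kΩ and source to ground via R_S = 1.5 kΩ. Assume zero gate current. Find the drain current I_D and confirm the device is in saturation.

I_D ≈ 3.2 mA

V_G = V_DD·R_2/(R_1+R_2) = 18×82/182 = 8.11 V.
Assume saturation: I_D = (k_n/2)(V_GS − V_t)² with V_GS = V_G − I_D·R_S = 8.11 − 1.5·I_D.
Substituting gives 2.36·I_D² − 21.5·I_D + 44.5 = 0, with roots I_D = 3.18 or 5.92 mA.
The root I_D = 5.92 mA gives V_GS = -0.775 V ≤ V_t, so take I_D = 3.18 mA.
Then V_GS = 3.34 V and V_DS = V_DD − I_D(R_D+R_S) = 18 − 3.18×1.97 = 11.7 V.
Saturation requires V_DS ≥ V_GS − V_t = 1.74 V; 11.7 ≥ 1.74 ✓.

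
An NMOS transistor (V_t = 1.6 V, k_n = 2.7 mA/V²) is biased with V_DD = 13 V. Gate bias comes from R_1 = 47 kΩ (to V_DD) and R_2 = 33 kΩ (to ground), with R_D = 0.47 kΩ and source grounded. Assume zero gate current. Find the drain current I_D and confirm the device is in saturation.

V_G = V_DD·R_2/(R_1+R_2) = 13×33/80 = 5.36 V. With the source grounded, V_GS = V_G = 5.36 V.
Assume saturation: I_D = (k_n/2)(V_GS − V_t)² = (2.7/2)×(5.36 − 1.6)² = 1.35×3.76² = 19.1 mA.
V_DS = V_DD − I_D·R_D = 13 − 19.1×0.47 = 4.02 V.
Saturation requires V_DS ≥ V_GS − V_t = 3.76 V; 4.02 ≥ 3.76 ✓.

I_D ≈ 19 mA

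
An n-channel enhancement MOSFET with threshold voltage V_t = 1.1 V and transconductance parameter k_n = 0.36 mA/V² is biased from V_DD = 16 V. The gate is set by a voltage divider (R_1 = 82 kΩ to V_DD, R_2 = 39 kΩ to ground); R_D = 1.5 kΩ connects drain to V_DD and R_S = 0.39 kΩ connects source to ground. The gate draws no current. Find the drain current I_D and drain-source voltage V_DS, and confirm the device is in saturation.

V_G = V_DD·R_2/(R_1+R_2) = 16×39/121 = 5.16 V.
Assume saturation: I_D = (k_n/2)(V_GS − V_t)² with V_GS = V_G − I_D·R_S = 5.16 − 0.39·I_D.
Substituting gives 0.0274·I_D² − 1.57·I_D + 2.96 = 0, with roots I_D = 1.95 or 55.4 mA.
The root I_D = 55.4 mA gives V_GS = -16.4 V ≤ V_t, so take I_D = 1.95 mA.
Then V_GS = 4.39 V and V_DS = V_DD − I_D(R_D+R_S) = 16 − 1.95×1.89 = 12.3 V.
Saturation requires V_DS ≥ V_GS − V_t = 3.29 V; 12.3 ≥ 3.29 ✓.

I_D ≈ 2 mA, V_DS ≈ 12 V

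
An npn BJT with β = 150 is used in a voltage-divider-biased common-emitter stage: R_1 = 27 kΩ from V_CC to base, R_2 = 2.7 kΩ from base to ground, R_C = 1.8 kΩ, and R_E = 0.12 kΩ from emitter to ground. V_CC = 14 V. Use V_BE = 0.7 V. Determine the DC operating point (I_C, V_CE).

I_C ≈ 4.2 mA, V_CE ≈ 6 V

Thevenize the base divider: V_Th = V_CC·R_2/(R_1+R_2) = 14×2.7/29.7 = 1.27 V, R_Th = R_1‖R_2 = 2.45 kΩ.
Base-emitter loop: V_Th = I_B·R_Th + V_BE + (β+1)I_B·R_E, so I_B = (1.27 − 0.7) / (2.45 + 151×0.12) = 0.0278 mA.
I_C = β·I_B = 150×0.0278 = 4.18 mA, and I_E = (β+1)I_B = 4.2 mA.
V_CE = V_CC − I_C·R_C − I_E·R_E = 14 − 4.18×1.8 − 4.2×0.12 = 5.98 V.
V_CE = 5.98 V > 0.2 V confirms active-region operation.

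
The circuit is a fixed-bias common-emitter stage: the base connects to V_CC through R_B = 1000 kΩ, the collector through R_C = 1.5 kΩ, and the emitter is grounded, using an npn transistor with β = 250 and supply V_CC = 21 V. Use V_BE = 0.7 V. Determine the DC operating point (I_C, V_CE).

I_C ≈ 5.1 mA, V_CE ≈ 13 V

Base loop: V_CC = I_B·R_B + V_BE, so I_B = (21 − 0.7)/1000 kΩ = 0.0203 mA.
In the active region I_C = β·I_B = 250 × 0.0203 = 5.08 mA.
Collector loop: V_CE = V_CC − I_C·R_C = 21 − 5.08×1.5 = 13.4 V.
Since V_CE = 13.4 V > V_CE(sat) ≈ 0.2 V, the transistor is in the active region as assumed.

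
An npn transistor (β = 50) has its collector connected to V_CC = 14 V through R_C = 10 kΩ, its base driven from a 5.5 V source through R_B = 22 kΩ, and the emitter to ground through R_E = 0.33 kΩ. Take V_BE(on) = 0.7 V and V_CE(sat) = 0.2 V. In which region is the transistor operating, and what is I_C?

Assume active: I_B = (5.5 − 0.7)/(22 + 51×0.33) = 0.124 mA, I_C = β·I_B = 6.18 mA.
Then V_CE = 14 − 6.18×10 − 6.3×0.33 = -49.9 V < 0.2 V — the active assumption fails.
Re-solve with V_CE = 0.2 V. KCL at the emitter: V_E/R_E = (V_BB−0.7−V_E)/R_B + (V_CC−0.2−V_E)/R_C, giving V_E = 0.503 V.
I_C = (V_CC − 0.2 − V_E)/R_C = (13.8 − 0.503)/10 = 1.33 mA.
Check: I_B = (4.8 − 0.503)/22 = 0.195 mA, and β·I_B = 9.77 mA > I_C, confirming saturation.

saturation; I_C ≈ 1.3 mA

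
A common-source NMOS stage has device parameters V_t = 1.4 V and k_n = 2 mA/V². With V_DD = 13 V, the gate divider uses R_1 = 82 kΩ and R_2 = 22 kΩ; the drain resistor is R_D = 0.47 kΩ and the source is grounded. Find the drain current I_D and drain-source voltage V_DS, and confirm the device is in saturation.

I_D ≈ 1.8 mA, V_DS ≈ 12 V

V_G = V_DD·R_2/(R_1+R_2) = 13×22/104 = 2.75 V. With the source grounded, V_GS = V_G = 2.75 V.
Assume saturation: I_D = (k_n/2)(V_GS − V_t)² = (2/2)×(2.75 − 1.4)² = 1×1.35² = 1.82 mA.
V_DS = V_DD − I_D·R_D = 13 − 1.82×0.47 = 12.1 V.
Saturation requires V_DS ≥ V_GS − V_t = 1.35 V; 12.1 ≥ 1.35 ✓.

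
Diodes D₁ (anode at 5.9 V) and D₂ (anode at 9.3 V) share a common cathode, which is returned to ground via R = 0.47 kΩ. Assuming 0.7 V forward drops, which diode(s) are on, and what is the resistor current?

Only D₂ conducts; I_R ≈ 18 mA

Assume both conduct. Then node N would need to be at both 5.9−0.7 = 5.2 V and 9.3−0.7 = 8.6 V, which is impossible.
Assume only D₂ conducts: V_N = 9.3 − 0.7 = 8.6 V, so I_R = 8.6/0.47 = 18.3 mA.
Check D₁: its anode-to-cathode voltage is 5.9 − 8.6 = -2.7 V < 0.7 V, so it is off. The assumption is consistent.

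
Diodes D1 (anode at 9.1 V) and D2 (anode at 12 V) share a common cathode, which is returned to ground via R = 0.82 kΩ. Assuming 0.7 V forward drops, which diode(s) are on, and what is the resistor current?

Assume both conduct. Then node N would need to be at both 9.1−0.7 = 8.4 V and 12−0.7 = 11.3 V, which is impossible.
Assume only D2 conducts: V_N = 12 − 0.7 = 11.3 V, so I_R = 11.3/0.82 = 13.8 mA.
Check D1: its anode-to-cathode voltage is 9.1 − 11.3 = -2.2 V < 0.7 V, so it is off. The assumption is consistent.

Only D2 conducts; I_R ≈ 14 mA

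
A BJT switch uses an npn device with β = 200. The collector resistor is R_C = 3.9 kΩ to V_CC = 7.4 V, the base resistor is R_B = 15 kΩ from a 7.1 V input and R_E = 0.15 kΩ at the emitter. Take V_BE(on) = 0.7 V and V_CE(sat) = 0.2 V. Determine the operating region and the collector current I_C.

Assume active: I_B = (7.1 − 0.7)/(15 + 201×0.15) = 0.142 mA, I_C = β·I_B = 28.3 mA.
Then V_CE = 7.4 − 28.3×3.9 − 28.5×0.15 = -107 V < 0.2 V — the active assumption fails.
Re-solve with V_CE = 0.2 V. KCL at the emitter: V_E/R_E = (V_BB−0.7−V_E)/R_B + (V_CC−0.2−V_E)/R_C, giving V_E = 0.325 V.
I_C = (V_CC − 0.2 − V_E)/R_C = (7.2 − 0.325)/3.9 = 1.76 mA.
Check: I_B = (6.4 − 0.325)/15 = 0.405 mA, and β·I_B = 81 mA > I_C, confirming saturation.

saturation; I_C ≈ 1.8 mA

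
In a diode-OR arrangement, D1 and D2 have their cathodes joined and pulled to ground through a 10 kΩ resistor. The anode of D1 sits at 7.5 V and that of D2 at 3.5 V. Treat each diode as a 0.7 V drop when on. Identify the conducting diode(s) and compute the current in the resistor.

Assume both conduct. Then node N would need to be at both 7.5−0.7 = 6.8 V and 3.5−0.7 = 2.8 V, which is impossible.
Assume only D1 conducts: V_N = 7.5 − 0.7 = 6.8 V, so I_R = 6.8/10 = 0.68 mA.
Check D2: its anode-to-cathode voltage is 3.5 − 6.8 = -3.3 V < 0.7 V, so it is off. The assumption is consistent.

Only D1 conducts; I_R ≈ 0.68 mA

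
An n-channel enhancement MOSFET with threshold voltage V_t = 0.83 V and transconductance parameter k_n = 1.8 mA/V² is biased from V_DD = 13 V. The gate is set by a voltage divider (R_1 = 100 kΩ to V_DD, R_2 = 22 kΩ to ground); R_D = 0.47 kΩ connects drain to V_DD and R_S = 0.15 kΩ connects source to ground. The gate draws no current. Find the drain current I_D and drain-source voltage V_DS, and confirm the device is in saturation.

V_G = V_DD·R_2/(R_1+R_2) = 13×22/122 = 2.34 V.
Assume saturation: I_D = (k_n/2)(V_GS − V_t)² with V_GS = V_G − I_D·R_S = 2.34 − 0.15·I_D.
Substituting gives 0.0203·I_D² − 1.41·I_D + 2.06 = 0, with roots I_D = 1.5 or 68.1 mA.
The root I_D = 68.1 mA gives V_GS = -7.87 V ≤ V_t, so take I_D = 1.5 mA.
Then V_GS = 2.12 V and V_DS = V_DD − I_D(R_D+R_S) = 13 − 1.5×0.62 = 12.1 V.
Saturation requires V_DS ≥ V_GS − V_t = 1.29 V; 12.1 ≥ 1.29 ✓.

I_D ≈ 1.5 mA, V_DS ≈ 12 V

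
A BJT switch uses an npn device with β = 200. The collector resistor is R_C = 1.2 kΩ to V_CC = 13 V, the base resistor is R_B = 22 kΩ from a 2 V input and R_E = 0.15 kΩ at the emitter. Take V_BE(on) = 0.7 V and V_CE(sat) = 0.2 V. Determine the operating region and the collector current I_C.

active; I_C ≈ 5 mA

Assume active. Base-emitter loop: I_B = (V_BB − V_BE)/(R_B + (β+1)R_E) = (2 − 0.7)/(22 + 201×0.15) = 0.0249 mA.
I_C = β·I_B = 200×0.0249 = 4.99 mA.
V_CE = V_CC − I_C·R_C − I_E·R_E = 13 − 4.99×1.2 − 5.01×0.15 = 6.27 V > V_CE(sat), so the active-region assumption holds.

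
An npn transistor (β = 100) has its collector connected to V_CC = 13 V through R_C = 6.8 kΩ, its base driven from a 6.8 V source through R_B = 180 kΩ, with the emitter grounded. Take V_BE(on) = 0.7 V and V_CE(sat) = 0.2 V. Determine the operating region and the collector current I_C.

saturation; I_C ≈ 1.9 mA

Assume active: I_B = (6.8 − 0.7)/180 = 0.0339 mA, giving I_C = β·I_B = 3.39 mA.
But then V_CE = 13 − 3.39×6.8 = -10 V < V_CE(sat) = 0.2 V — impossible in the active region.
So the transistor is saturated. With V_CE = 0.2 V, I_C = (V_CC − 0.2)/R_C = 12.8/6.8 = 1.88 mA.
Check: β·I_B = 3.39 mA > I_C = 1.88 mA, confirming saturation.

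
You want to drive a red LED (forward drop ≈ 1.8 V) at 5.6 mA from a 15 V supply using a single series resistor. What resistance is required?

R ≈ 2.4 kΩ

The resistor drops V_S − V_D = 15 − 1.8 = 13.2 V at 5.6 mA.
R = 13.2 V / 5.6 mA = 2.36 kΩ.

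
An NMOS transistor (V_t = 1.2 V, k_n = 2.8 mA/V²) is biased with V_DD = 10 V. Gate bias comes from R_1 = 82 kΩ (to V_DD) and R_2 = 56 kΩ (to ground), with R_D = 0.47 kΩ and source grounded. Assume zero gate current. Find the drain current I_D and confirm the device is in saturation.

V_G = V_DD·R_2/(R_1+R_2) = 10×56/138 = 4.06 V. With the source grounded, V_GS = V_G = 4.06 V.
Assume saturation: I_D = (k_n/2)(V_GS − V_t)² = (2.8/2)×(4.06 − 1.2)² = 1.4×2.86² = 11.4 mA.
V_DS = V_DD − I_D·R_D = 10 − 11.4×0.47 = 4.63 V.
Saturation requires V_DS ≥ V_GS − V_t = 2.86 V; 4.63 ≥ 2.86 ✓.

I_D ≈ 11 mA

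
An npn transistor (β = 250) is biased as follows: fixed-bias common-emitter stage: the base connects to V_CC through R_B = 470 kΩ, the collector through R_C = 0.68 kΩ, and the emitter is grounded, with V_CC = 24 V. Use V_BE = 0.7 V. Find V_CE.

Base loop: V_CC = I_B·R_B + V_BE, so I_B = (24 − 0.7)/470 kΩ = 0.0496 mA.
In the active region I_C = β·I_B = 250 × 0.0496 = 12.4 mA.
Collector loop: V_CE = V_CC − I_C·R_C = 24 − 12.4×0.68 = 15.6 V.
Since V_CE = 15.6 V > V_CE(sat) ≈ 0.2 V, the transistor is in the active region as assumed.

V_CE ≈ 16 V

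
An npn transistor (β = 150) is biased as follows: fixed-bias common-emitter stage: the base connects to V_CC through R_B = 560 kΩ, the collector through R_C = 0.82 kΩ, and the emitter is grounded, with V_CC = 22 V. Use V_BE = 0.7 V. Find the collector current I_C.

Base loop: V_CC = I_B·R_B + V_BE, so I_B = (22 − 0.7)/560 kΩ = 0.038 mA.
In the active region I_C = β·I_B = 150 × 0.038 = 5.71 mA.
Collector loop: V_CE = V_CC − I_C·R_C = 22 − 5.71×0.82 = 17.3 V.
Since V_CE = 17.3 V > V_CE(sat) ≈ 0.2 V, the transistor is in the active region as assumed.

I_C ≈ 5.7 mA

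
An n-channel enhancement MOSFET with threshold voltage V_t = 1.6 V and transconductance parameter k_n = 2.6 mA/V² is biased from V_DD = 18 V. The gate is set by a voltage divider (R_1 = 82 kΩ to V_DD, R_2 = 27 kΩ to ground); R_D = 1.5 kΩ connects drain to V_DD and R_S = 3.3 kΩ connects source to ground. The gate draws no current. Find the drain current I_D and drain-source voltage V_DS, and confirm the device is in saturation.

I_D ≈ 0.65 mA, V_DS ≈ 15 V

V_G = V_DD·R_2/(R_1+R_2) = 18×27/109 = 4.46 V.
Assume saturation: I_D = (k_n/2)(V_GS − V_t)² with V_GS = V_G − I_D·R_S = 4.46 − 3.3·I_D.
Substituting gives 14.2·I_D² − 25.5·I_D + 10.6 = 0, with roots I_D = 0.652 or 1.15 mA.
The root I_D = 1.15 mA gives V_GS = 0.659 V ≤ V_t, so take I_D = 0.652 mA.
Then V_GS = 2.31 V and V_DS = V_DD − I_D(R_D+R_S) = 18 − 0.652×4.8 = 14.9 V.
Saturation requires V_DS ≥ V_GS − V_t = 0.708 V; 14.9 ≥ 0.708 ✓.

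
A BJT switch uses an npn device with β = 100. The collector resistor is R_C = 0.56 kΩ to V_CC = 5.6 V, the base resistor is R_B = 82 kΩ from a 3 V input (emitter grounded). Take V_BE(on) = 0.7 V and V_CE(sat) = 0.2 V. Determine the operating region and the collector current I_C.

Assume active. Base-emitter loop: I_B = (V_BB − V_BE)/R_B = (3 − 0.7)/82 = 0.028 mA.
I_C = β·I_B = 100×0.028 = 2.8 mA.
V_CE = V_CC − I_C·R_C = 5.6 − 2.8×0.56 = 4.03 V > V_CE(sat), so the active-region assumption holds.

active; I_C ≈ 2.8 mA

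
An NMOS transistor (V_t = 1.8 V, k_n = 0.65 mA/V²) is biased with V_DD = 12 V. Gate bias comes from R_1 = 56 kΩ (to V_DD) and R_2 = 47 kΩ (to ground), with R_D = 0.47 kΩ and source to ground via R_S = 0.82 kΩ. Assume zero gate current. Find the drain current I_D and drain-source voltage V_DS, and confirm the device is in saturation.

V_G = V_DD·R_2/(R_1+R_2) = 12×47/103 = 5.48 V.
Assume saturation: I_D = (k_n/2)(V_GS − V_t)² with V_GS = V_G − I_D·R_S = 5.48 − 0.82·I_D.
Substituting gives 0.219·I_D² − 2.96·I_D + 4.39 = 0, with roots I_D = 1.7 or 11.8 mA.
The root I_D = 11.8 mA gives V_GS = -4.24 V ≤ V_t, so take I_D = 1.7 mA.
Then V_GS = 4.08 V and V_DS = V_DD − I_D(R_D+R_S) = 12 − 1.7×1.29 = 9.81 V.
Saturation requires V_DS ≥ V_GS − V_t = 2.28 V; 9.81 ≥ 2.28 ✓.

I_D ≈ 1.7 mA, V_DS ≈ 9.8 V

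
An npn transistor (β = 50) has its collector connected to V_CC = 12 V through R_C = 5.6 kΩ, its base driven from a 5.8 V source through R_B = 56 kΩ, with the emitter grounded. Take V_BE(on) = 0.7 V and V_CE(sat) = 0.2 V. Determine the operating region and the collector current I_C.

saturation; I_C ≈ 2.1 mA

Assume active: I_B = (5.8 − 0.7)/56 = 0.0911 mA, giving I_C = β·I_B = 4.55 mA.
But then V_CE = 12 − 4.55×5.6 = -13.5 V < V_CE(sat) = 0.2 V — impossible in the active region.
So the transistor is saturated. With V_CE = 0.2 V, I_C = (V_CC − 0.2)/R_C = 11.8/5.6 = 2.11 mA.
Check: β·I_B = 4.55 mA > I_C = 2.11 mA, confirming saturation.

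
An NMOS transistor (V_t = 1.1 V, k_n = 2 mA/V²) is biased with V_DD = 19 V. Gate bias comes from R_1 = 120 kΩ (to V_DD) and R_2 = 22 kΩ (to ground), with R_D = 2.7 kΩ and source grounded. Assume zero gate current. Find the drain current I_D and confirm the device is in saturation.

V_G = V_DD·R_2/(R_1+R_2) = 19×22/142 = 2.94 V. With the source grounded, V_GS = V_G = 2.94 V.
Assume saturation: I_D = (k_n/2)(V_GS − V_t)² = (2/2)×(2.94 − 1.1)² = 1×1.84² = 3.4 mA.
V_DS = V_DD − I_D·R_D = 19 − 3.4×2.7 = 9.82 V.
Saturation requires V_DS ≥ V_GS − V_t = 1.84 V; 9.82 ≥ 1.84 ✓.

I_D ≈ 3.4 mA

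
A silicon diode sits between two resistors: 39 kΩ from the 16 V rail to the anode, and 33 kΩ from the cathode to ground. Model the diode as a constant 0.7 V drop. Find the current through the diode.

The two resistors are in series with the diode, so KVL gives 16 = I·39 + 0.7 + I·33.
I = (16 − 0.7) / (39 + 33) kΩ = 15.3 / 72 = 0.213 mA.

I ≈ 0.21 mA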